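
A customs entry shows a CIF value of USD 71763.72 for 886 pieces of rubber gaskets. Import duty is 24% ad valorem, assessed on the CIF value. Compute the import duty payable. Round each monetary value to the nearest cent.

Import duty: USD 17223.29

Import duty = 71763.72 × 24% = 17223.29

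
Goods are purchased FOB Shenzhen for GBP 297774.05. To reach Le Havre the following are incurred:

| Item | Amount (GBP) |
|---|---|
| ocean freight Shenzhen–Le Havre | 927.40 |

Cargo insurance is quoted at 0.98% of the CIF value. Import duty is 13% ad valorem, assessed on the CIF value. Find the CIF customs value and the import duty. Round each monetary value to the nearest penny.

CIF value: GBP 301657.70; import duty: GBP 39215.50

Let C be the CIF value. C = FOB price + freight + 0.98% × C
C − 0.98% × C = 297774.05 + 927.40
0.9902 × C = 298701.45
C = 298701.45 / 0.9902 = 301657.70
Insurance premium = 0.98% × 301657.70 = 2956.25
Import duty = 301657.70 × 13% = 39215.50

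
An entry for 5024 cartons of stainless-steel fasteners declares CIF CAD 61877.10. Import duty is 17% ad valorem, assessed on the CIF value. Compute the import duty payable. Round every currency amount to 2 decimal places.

Import duty: CAD 10519.11

Import duty = 61877.10 × 17% = 10519.11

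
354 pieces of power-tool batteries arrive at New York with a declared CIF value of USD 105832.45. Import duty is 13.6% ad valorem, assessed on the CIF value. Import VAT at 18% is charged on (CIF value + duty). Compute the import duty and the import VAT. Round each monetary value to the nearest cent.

Import duty: USD 14393.21; import VAT: USD 21640.62

Import duty = 105832.45 × 13.6% = 14393.21
VAT base = CIF + duty = 105832.45 + 14393.21 = 120225.66
Import VAT = 120225.66 × 18% = 21640.62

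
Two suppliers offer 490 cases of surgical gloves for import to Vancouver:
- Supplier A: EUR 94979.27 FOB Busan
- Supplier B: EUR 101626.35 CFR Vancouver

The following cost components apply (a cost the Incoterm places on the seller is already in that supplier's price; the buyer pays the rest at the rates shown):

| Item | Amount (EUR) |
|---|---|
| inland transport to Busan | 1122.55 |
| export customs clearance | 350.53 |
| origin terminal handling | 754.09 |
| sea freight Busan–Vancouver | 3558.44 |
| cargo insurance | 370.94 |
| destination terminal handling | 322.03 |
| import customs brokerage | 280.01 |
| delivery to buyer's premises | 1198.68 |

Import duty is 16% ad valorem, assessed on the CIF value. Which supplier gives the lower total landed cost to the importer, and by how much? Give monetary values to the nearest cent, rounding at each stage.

Supplier A is cheaper by EUR 3582.83

Supplier A (FOB):
CIF value = FOB price + freight + insurance = 94979.27 + 3558.44 + 370.94 = 98908.65
Import duty = 98908.65 × 16% = 15825.38
Buyer bears (A): 3558.44 + 370.94 + 322.03 + 280.01 + 1198.68 = 5730.10
Landed cost (A) = invoice 94979.27 + 5730.10 + duty 15825.38 = 116534.75
Supplier B (CFR):
CIF value = CFR price + insurance = 101626.35 + 370.94 = 101997.29
Import duty = 101997.29 × 16% = 16319.57
Buyer bears (B): 370.94 + 322.03 + 280.01 + 1198.68 = 2171.66
Landed cost (B) = invoice 101626.35 + 2171.66 + duty 16319.57 = 120117.58
Difference = |116534.75 − 120117.58| = 3582.83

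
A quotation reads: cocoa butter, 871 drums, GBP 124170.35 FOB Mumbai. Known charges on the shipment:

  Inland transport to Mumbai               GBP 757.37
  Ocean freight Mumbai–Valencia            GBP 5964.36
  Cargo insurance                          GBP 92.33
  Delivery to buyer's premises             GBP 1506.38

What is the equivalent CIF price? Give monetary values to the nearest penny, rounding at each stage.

Not relevant to the conversion: inland to port — on the seller under both FOB and CIF; already in the FOB price and stays in the CIF price. delivery — on the buyer under both terms; not part of either seller's price.
From FOB to CIF, the seller additionally bears: freight, insurance.
CIF price = 124170.35 + 5964.36 + 92.33 = 130227.04

CIF price: GBP 130227.04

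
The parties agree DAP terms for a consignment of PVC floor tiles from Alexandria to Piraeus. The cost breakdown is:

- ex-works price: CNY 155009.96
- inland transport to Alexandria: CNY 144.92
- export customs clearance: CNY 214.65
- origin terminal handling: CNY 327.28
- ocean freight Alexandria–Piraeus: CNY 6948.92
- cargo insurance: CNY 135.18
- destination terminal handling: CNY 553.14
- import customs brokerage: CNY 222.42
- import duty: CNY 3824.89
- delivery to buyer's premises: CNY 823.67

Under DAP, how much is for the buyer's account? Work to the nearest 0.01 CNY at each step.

DAP: the seller bears all costs to the named destination except import duty and clearance.
Seller's account: goods 155009.96 + inland to port 144.92 + export clearance 214.65 + origin terminal 327.28 + freight 6948.92 + insurance 135.18 + destination terminal 553.14 + delivery 823.67 = 164157.72
Buyer's account: brokerage 222.42 + duty 3824.89 = 4047.31

Buyer's account: CNY 4047.31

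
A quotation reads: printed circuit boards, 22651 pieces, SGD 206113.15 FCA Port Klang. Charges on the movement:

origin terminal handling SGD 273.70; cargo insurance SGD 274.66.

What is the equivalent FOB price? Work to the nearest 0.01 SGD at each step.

Not relevant to the conversion: insurance — on the buyer under both terms; not part of either seller's price.
From FCA to FOB, the seller additionally bears: origin terminal.
FOB price = 206113.15 + 273.70 = 206386.85

FOB price: SGD 206386.85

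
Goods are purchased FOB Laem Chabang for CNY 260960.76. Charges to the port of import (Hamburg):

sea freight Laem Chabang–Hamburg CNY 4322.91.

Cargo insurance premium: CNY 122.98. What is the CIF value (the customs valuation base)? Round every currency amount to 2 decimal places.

CIF value: CNY 265406.65

CIF = FOB price + freight + insurance
CIF = 260960.76 + 4322.91 + 122.98 = 265406.65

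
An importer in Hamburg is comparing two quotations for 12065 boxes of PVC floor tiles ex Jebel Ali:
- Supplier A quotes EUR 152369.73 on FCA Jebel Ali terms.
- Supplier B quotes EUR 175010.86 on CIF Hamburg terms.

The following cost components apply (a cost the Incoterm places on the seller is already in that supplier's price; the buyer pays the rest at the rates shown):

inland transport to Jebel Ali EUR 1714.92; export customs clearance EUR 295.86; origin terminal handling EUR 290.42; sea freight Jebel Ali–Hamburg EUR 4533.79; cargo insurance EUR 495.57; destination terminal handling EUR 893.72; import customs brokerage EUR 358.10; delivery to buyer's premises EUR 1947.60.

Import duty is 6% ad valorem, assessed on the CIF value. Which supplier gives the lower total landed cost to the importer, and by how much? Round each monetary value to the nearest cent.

Supplier A (FCA):
CIF value = FCA price + origin terminal + freight + insurance = 152369.73 + 290.42 + 4533.79 + 495.57 = 157689.51
Import duty = 157689.51 × 6% = 9461.37
Buyer bears (A): 290.42 + 4533.79 + 495.57 + 893.72 + 358.10 + 1947.60 = 8519.20
Landed cost (A) = invoice 152369.73 + 8519.20 + duty 9461.37 = 170350.30
Supplier B (CIF):
The CIF price already equals the CIF value: 175010.86
Import duty = 175010.86 × 6% = 10500.65
Buyer bears (B): 893.72 + 358.10 + 1947.60 = 3199.42
Landed cost (B) = invoice 175010.86 + 3199.42 + duty 10500.65 = 188710.93
Difference = |170350.30 − 188710.93| = 18360.63

Supplier A is cheaper by EUR 18360.63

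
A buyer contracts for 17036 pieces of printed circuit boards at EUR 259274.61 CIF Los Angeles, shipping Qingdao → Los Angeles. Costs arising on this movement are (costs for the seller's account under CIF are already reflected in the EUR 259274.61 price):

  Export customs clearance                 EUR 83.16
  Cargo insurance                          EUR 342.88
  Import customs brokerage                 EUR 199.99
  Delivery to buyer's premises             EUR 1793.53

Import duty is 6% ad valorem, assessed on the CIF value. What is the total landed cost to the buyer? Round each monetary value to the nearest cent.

Total landed cost: EUR 276824.61

CIF: the seller pays costs through ocean freight and marine insurance to the destination port.
Already in the invoice (seller's account under CIF): export clearance, insurance — exclude.
The CIF price already equals the CIF value: 259274.61
Import duty = 259274.61 × 6% = 15556.48
Buyer bears: brokerage 199.99 + delivery 1793.53 + duty 15556.48 = 17550.00
Landed cost = invoice 259274.61 + 17550.00 = 276824.61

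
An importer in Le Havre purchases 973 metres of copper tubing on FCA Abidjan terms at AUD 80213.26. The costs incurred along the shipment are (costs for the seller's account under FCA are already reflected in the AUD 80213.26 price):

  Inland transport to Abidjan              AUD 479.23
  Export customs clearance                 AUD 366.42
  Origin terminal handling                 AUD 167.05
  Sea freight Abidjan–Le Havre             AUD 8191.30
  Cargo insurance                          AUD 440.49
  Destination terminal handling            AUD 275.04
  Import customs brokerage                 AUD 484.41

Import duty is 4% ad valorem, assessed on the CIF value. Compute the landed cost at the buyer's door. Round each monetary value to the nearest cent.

FCA: the seller delivers export-cleared goods to the carrier; the buyer bears costs from that point.
Already in the invoice (seller's account under FCA): inland to port, export clearance — exclude.
CIF value = FCA price + origin terminal + freight + insurance = 80213.26 + 167.05 + 8191.30 + 440.49 = 89012.10
Import duty = 89012.10 × 4% = 3560.48
Buyer bears: origin terminal 167.05 + freight 8191.30 + insurance 440.49 + destination terminal 275.04 + brokerage 484.41 + duty 3560.48 = 13118.77
Landed cost = invoice 80213.26 + 13118.77 = 93332.03

Total landed cost: AUD 93332.03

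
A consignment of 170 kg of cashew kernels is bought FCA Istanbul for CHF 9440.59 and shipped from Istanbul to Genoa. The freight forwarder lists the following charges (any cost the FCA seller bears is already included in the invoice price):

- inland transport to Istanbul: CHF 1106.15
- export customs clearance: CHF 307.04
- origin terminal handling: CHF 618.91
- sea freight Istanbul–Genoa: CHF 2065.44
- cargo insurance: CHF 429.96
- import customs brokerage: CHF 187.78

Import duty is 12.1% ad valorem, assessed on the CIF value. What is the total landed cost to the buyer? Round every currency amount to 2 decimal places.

FCA: the seller delivers export-cleared goods to the carrier; the buyer bears costs from that point.
Already in the invoice (seller's account under FCA): inland to port, export clearance — exclude.
CIF value = FCA price + origin terminal + freight + insurance = 9440.59 + 618.91 + 2065.44 + 429.96 = 12554.90
Import duty = 12554.90 × 12.1% = 1519.14
Buyer bears: origin terminal 618.91 + freight 2065.44 + insurance 429.96 + brokerage 187.78 + duty 1519.14 = 4821.23
Landed cost = invoice 9440.59 + 4821.23 = 14261.82

Total landed cost: CHF 14261.82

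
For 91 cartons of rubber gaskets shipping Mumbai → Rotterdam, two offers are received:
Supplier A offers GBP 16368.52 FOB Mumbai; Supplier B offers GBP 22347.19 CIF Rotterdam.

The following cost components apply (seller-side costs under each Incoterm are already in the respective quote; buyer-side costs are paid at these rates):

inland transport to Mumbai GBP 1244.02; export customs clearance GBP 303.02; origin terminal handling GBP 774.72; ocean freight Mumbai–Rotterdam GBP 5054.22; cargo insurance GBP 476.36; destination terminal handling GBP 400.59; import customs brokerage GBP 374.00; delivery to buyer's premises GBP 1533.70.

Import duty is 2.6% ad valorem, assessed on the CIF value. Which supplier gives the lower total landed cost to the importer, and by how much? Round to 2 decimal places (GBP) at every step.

Supplier A (FOB):
CIF value = FOB price + freight + insurance = 16368.52 + 5054.22 + 476.36 = 21899.10
Import duty = 21899.10 × 2.6% = 569.38
Buyer bears (A): 5054.22 + 476.36 + 400.59 + 374.00 + 1533.70 = 7838.87
Landed cost (A) = invoice 16368.52 + 7838.87 + duty 569.38 = 24776.77
Supplier B (CIF):
The CIF price already equals the CIF value: 22347.19
Import duty = 22347.19 × 2.6% = 581.03
Buyer bears (B): 400.59 + 374.00 + 1533.70 = 2308.29
Landed cost (B) = invoice 22347.19 + 2308.29 + duty 581.03 = 25236.51
Difference = |24776.77 − 25236.51| = 459.74

Supplier A is cheaper by GBP 459.74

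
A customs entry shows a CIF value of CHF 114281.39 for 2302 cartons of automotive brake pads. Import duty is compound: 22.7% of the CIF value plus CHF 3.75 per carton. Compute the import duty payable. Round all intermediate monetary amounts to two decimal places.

Import duty: CHF 34574.38

Ad valorem component: 114281.39 × 22.7% = 25941.88
Specific component: 2302 × 3.75 = 8632.50
Import duty = 25941.88 + 8632.50 = 34574.38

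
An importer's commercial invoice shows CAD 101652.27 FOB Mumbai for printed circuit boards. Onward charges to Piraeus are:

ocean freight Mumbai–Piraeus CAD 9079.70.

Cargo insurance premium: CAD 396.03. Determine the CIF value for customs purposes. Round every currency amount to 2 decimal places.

CIF = FOB price + freight + insurance
CIF = 101652.27 + 9079.70 + 396.03 = 111128.00

CIF value: CAD 111128.00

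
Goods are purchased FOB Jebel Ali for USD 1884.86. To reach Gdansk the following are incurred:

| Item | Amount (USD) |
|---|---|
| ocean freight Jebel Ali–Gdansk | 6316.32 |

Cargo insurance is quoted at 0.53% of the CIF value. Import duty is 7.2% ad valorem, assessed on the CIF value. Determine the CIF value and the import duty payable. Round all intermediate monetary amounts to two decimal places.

Let C be the CIF value. C = FOB price + freight + 0.53% × C
C − 0.53% × C = 1884.86 + 6316.32
0.9947 × C = 8201.18
C = 8201.18 / 0.9947 = 8244.88
Insurance premium = 0.53% × 8244.88 = 43.70
Import duty = 8244.88 × 7.2% = 593.63

CIF value: USD 8244.88; import duty: USD 593.63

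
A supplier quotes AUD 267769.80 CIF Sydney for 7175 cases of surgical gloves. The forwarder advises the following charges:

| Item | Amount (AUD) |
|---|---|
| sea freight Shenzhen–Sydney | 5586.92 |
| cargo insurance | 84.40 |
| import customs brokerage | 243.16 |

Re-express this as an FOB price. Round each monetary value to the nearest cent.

Not relevant to the conversion: brokerage — on the buyer under both terms; not part of either seller's price.
From CIF to FOB, the seller no longer bears: freight, insurance.
FOB price = 267769.80 − 5586.92 − 84.40 = 262098.48

FOB price: AUD 262098.48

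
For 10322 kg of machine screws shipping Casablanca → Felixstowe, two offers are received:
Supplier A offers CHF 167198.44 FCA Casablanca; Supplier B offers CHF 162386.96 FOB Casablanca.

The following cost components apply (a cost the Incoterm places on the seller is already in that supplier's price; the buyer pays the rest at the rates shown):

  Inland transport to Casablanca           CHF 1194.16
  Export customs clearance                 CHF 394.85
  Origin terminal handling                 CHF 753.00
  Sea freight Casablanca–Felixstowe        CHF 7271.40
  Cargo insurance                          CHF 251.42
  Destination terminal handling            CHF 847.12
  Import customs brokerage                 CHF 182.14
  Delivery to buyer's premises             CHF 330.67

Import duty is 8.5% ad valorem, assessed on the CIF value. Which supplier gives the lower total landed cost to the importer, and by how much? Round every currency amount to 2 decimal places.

Supplier A (FCA):
CIF value = FCA price + origin terminal + freight + insurance = 167198.44 + 753.00 + 7271.40 + 251.42 = 175474.26
Import duty = 175474.26 × 8.5% = 14915.31
Buyer bears (A): 753.00 + 7271.40 + 251.42 + 847.12 + 182.14 + 330.67 = 9635.75
Landed cost (A) = invoice 167198.44 + 9635.75 + duty 14915.31 = 191749.50
Supplier B (FOB):
CIF value = FOB price + freight + insurance = 162386.96 + 7271.40 + 251.42 = 169909.78
Import duty = 169909.78 × 8.5% = 14442.33
Buyer bears (B): 7271.40 + 251.42 + 847.12 + 182.14 + 330.67 = 8882.75
Landed cost (B) = invoice 162386.96 + 8882.75 + duty 14442.33 = 185712.04
Difference = |191749.50 − 185712.04| = 6037.46

Supplier B is cheaper by CHF 6037.46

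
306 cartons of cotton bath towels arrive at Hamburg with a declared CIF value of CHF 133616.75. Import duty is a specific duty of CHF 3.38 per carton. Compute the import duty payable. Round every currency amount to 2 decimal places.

Import duty = 306 × 3.38 = 1034.28

Import duty: CHF 1034.28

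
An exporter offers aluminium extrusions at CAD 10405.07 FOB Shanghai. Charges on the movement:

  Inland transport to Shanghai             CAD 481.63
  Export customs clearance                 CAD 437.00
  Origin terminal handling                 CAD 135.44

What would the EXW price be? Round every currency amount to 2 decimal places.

EXW price: CAD 9351.00

From FOB to EXW, the seller no longer bears: inland to port, export clearance, origin terminal.
EXW price = 10405.07 − 481.63 − 437.00 − 135.44 = 9351.00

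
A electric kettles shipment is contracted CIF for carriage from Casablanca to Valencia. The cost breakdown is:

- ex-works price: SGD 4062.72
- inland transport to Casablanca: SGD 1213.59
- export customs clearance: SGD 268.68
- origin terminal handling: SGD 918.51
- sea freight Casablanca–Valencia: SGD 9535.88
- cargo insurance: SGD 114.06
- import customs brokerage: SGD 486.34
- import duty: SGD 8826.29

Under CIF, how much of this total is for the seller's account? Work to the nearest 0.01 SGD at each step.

Seller's account: SGD 16113.44

CIF: the seller pays costs through ocean freight and marine insurance to the destination port.
Seller's account: goods 4062.72 + inland to port 1213.59 + export clearance 268.68 + origin terminal 918.51 + freight 9535.88 + insurance 114.06 = 16113.44
Buyer's account: brokerage 486.34 + duty 8826.29 = 9312.63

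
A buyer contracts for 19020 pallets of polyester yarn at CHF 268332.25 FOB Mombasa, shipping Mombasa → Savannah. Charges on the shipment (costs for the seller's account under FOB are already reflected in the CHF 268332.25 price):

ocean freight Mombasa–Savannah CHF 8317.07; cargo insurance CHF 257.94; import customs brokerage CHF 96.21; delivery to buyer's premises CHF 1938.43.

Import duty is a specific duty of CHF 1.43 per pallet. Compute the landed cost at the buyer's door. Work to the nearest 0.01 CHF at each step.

FOB: the seller bears costs until goods are on board at the origin port; the buyer bears freight, insurance and all costs thereafter.
CIF value = FOB price + freight + insurance = 268332.25 + 8317.07 + 257.94 = 276907.26
Import duty = 19020 × 1.43 = 27198.60
Buyer bears: freight 8317.07 + insurance 257.94 + brokerage 96.21 + delivery 1938.43 + duty 27198.60 = 37808.25
Landed cost = invoice 268332.25 + 37808.25 = 306140.50

Total landed cost: CHF 306140.50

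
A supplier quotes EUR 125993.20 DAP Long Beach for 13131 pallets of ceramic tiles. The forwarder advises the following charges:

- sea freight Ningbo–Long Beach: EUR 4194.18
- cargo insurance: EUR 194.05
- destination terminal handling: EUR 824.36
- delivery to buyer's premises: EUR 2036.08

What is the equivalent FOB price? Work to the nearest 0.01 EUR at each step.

FOB price: EUR 118744.53

From DAP to FOB, the seller no longer bears: freight, insurance, destination terminal, delivery.
FOB price = 125993.20 − 4194.18 − 194.05 − 824.36 − 2036.08 = 118744.53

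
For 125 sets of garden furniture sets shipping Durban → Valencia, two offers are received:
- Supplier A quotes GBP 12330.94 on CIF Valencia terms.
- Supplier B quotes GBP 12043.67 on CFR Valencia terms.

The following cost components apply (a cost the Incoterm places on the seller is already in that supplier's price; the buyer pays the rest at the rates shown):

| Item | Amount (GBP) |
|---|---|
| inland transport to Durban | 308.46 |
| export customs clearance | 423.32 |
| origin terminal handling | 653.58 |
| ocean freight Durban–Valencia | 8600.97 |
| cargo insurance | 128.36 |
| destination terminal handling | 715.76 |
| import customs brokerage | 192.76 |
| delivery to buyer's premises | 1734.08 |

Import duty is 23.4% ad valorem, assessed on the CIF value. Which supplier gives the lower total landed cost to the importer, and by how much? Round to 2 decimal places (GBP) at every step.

Supplier A (CIF):
The CIF price already equals the CIF value: 12330.94
Import duty = 12330.94 × 23.4% = 2885.44
Buyer bears (A): 715.76 + 192.76 + 1734.08 = 2642.60
Landed cost (A) = invoice 12330.94 + 2642.60 + duty 2885.44 = 17858.98
Supplier B (CFR):
CIF value = CFR price + insurance = 12043.67 + 128.36 = 12172.03
Import duty = 12172.03 × 23.4% = 2848.26
Buyer bears (B): 128.36 + 715.76 + 192.76 + 1734.08 = 2770.96
Landed cost (B) = invoice 12043.67 + 2770.96 + duty 2848.26 = 17662.89
Difference = |17858.98 − 17662.89| = 196.09

Supplier B is cheaper by GBP 196.09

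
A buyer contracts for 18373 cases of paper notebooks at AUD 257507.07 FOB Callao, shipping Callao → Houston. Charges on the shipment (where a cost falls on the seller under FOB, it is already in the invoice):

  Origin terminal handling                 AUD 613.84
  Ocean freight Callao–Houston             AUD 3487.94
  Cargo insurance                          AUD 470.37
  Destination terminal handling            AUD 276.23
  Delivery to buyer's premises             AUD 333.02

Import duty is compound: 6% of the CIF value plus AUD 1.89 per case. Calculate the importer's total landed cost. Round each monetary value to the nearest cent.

FOB: the seller bears costs until goods are on board at the origin port; the buyer bears freight, insurance and all costs thereafter.
Already in the invoice (seller's account under FOB): origin terminal — exclude.
CIF value = FOB price + freight + insurance = 257507.07 + 3487.94 + 470.37 = 261465.38
Ad valorem component: 261465.38 × 6% = 15687.92
Specific component: 18373 × 1.89 = 34724.97
Import duty = 15687.92 + 34724.97 = 50412.89
Buyer bears: freight 3487.94 + insurance 470.37 + destination terminal 276.23 + delivery 333.02 + duty 50412.89 = 54980.45
Landed cost = invoice 257507.07 + 54980.45 = 312487.52

Total landed cost: AUD 312487.52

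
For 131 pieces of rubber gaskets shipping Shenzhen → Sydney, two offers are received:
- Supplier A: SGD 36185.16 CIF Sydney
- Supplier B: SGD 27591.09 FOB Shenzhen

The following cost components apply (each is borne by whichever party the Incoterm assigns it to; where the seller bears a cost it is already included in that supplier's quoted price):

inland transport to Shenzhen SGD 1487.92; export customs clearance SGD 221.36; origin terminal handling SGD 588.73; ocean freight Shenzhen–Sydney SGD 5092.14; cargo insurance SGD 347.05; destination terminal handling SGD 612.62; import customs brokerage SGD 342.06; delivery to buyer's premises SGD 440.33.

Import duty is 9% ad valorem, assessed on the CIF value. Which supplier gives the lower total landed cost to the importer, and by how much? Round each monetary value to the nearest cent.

Supplier B is cheaper by SGD 3438.81

Supplier A (CIF):
The CIF price already equals the CIF value: 36185.16
Import duty = 36185.16 × 9% = 3256.66
Buyer bears (A): 612.62 + 342.06 + 440.33 = 1395.01
Landed cost (A) = invoice 36185.16 + 1395.01 + duty 3256.66 = 40836.83
Supplier B (FOB):
CIF value = FOB price + freight + insurance = 27591.09 + 5092.14 + 347.05 = 33030.28
Import duty = 33030.28 × 9% = 2972.73
Buyer bears (B): 5092.14 + 347.05 + 612.62 + 342.06 + 440.33 = 6834.20
Landed cost (B) = invoice 27591.09 + 6834.20 + duty 2972.73 = 37398.02
Difference = |40836.83 − 37398.02| = 3438.81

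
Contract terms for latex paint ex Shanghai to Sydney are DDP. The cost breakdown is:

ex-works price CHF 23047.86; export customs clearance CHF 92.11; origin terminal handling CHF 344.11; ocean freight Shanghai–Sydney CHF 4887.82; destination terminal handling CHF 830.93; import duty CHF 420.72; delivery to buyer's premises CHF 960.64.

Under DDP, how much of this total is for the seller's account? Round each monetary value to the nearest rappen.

Seller's account: CHF 30584.19

DDP: the seller bears all costs including import duty.
Seller's account: goods 23047.86 + export clearance 92.11 + origin terminal 344.11 + freight 4887.82 + destination terminal 830.93 + duty 420.72 + delivery 960.64 = 30584.19
Buyer's account: 0.00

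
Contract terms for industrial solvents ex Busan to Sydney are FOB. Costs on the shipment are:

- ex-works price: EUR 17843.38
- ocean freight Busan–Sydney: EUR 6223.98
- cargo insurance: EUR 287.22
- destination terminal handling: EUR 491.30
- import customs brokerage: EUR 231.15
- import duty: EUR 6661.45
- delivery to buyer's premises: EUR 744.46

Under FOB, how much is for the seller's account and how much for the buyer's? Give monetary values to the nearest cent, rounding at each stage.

FOB: the seller bears costs until goods are on board at the origin port; the buyer bears freight, insurance and all costs thereafter.
Seller's account: goods 17843.38 = 17843.38
Buyer's account: freight 6223.98 + insurance 287.22 + destination terminal 491.30 + brokerage 231.15 + duty 6661.45 + delivery 744.46 = 14639.56

Seller: EUR 17843.38; buyer: EUR 14639.56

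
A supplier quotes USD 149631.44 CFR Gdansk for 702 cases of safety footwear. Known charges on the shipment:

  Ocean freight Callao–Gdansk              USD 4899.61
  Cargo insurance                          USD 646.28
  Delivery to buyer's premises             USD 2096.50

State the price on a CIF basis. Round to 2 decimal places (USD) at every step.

CIF price: USD 150277.72

Not relevant to the conversion: freight — on the seller under both CFR and CIF; already in the CFR price and stays in the CIF price. delivery — on the buyer under both terms; not part of either seller's price.
From CFR to CIF, the seller additionally bears: insurance.
CIF price = 149631.44 + 646.28 = 150277.72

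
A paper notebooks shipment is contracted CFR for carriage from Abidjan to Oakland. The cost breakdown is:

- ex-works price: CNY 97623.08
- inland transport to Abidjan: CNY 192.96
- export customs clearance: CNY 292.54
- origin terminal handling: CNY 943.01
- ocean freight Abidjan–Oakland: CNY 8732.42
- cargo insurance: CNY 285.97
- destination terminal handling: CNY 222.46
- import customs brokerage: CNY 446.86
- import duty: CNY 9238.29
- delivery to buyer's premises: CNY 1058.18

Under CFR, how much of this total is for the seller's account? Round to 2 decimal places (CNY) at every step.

Seller's account: CNY 107784.01

CFR: the seller pays costs through ocean freight to the destination port, but not insurance.
Seller's account: goods 97623.08 + inland to port 192.96 + export clearance 292.54 + origin terminal 943.01 + freight 8732.42 = 107784.01
Buyer's account: insurance 285.97 + destination terminal 222.46 + brokerage 446.86 + duty 9238.29 + delivery 1058.18 = 11251.76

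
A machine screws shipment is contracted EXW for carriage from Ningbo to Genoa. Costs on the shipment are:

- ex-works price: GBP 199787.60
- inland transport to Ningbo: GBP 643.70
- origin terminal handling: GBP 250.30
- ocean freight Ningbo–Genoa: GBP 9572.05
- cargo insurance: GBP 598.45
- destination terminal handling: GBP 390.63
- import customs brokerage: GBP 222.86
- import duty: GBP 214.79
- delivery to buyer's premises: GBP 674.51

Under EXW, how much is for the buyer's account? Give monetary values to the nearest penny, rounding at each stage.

Buyer's account: GBP 12567.29

EXW: the seller makes goods available at their premises; the buyer bears all onward costs.
Seller's account: goods 199787.60 = 199787.60
Buyer's account: inland to port 643.70 + origin terminal 250.30 + freight 9572.05 + insurance 598.45 + destination terminal 390.63 + brokerage 222.86 + duty 214.79 + delivery 674.51 = 12567.29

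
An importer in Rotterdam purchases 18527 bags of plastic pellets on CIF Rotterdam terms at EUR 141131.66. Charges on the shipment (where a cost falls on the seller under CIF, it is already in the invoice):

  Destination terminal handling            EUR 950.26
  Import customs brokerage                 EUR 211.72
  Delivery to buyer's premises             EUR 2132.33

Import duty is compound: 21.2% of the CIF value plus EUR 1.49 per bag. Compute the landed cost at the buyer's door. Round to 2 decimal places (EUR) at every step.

Total landed cost: EUR 201951.11

CIF: the seller pays costs through ocean freight and marine insurance to the destination port.
The CIF price already equals the CIF value: 141131.66
Ad valorem component: 141131.66 × 21.2% = 29919.91
Specific component: 18527 × 1.49 = 27605.23
Import duty = 29919.91 + 27605.23 = 57525.14
Buyer bears: destination terminal 950.26 + brokerage 211.72 + delivery 2132.33 + duty 57525.14 = 60819.45
Landed cost = invoice 141131.66 + 60819.45 = 201951.11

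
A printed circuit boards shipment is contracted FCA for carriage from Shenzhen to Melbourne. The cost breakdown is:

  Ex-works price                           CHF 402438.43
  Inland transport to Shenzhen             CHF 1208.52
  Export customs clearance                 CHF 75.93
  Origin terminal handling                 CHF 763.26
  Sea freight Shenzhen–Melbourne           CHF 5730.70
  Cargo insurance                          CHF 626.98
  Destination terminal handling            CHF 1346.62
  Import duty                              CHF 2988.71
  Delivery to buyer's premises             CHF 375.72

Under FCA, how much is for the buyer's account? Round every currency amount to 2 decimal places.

FCA: the seller delivers export-cleared goods to the carrier; the buyer bears costs from that point.
Seller's account: goods 402438.43 + inland to port 1208.52 + export clearance 75.93 = 403722.88
Buyer's account: origin terminal 763.26 + freight 5730.70 + insurance 626.98 + destination terminal 1346.62 + duty 2988.71 + delivery 375.72 = 11831.99

Buyer's account: CHF 11831.99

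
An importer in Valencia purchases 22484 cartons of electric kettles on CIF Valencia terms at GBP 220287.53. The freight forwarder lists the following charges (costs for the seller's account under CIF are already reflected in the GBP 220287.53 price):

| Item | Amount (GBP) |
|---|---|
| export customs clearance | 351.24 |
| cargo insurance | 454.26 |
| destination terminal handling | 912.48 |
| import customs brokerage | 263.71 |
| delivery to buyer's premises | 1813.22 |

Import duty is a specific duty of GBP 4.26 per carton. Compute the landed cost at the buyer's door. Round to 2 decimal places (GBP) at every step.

Total landed cost: GBP 319058.78

CIF: the seller pays costs through ocean freight and marine insurance to the destination port.
Already in the invoice (seller's account under CIF): export clearance, insurance — exclude.
The CIF price already equals the CIF value: 220287.53
Import duty = 22484 × 4.26 = 95781.84
Buyer bears: destination terminal 912.48 + brokerage 263.71 + delivery 1813.22 + duty 95781.84 = 98771.25
Landed cost = invoice 220287.53 + 98771.25 = 319058.78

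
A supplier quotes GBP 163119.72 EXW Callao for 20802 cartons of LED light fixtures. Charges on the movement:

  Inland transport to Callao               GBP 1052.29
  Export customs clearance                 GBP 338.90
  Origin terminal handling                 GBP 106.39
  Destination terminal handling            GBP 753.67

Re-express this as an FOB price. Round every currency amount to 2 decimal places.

Not relevant to the conversion: destination terminal — on the buyer under both terms; not part of either seller's price.
From EXW to FOB, the seller additionally bears: inland to port, export clearance, origin terminal.
FOB price = 163119.72 + 1052.29 + 338.90 + 106.39 = 164617.30

FOB price: GBP 164617.30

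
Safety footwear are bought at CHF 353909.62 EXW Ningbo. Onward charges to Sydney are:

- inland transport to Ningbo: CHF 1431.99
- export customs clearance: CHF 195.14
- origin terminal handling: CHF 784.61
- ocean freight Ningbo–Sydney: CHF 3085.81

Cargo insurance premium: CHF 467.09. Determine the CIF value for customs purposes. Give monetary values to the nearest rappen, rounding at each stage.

CIF = EXW price + pre-shipment costs + freight + insurance
CIF = 353909.62 + 1431.99 + 195.14 + 784.61 + 3085.81 + 467.09 = 359874.26

CIF value: CHF 359874.26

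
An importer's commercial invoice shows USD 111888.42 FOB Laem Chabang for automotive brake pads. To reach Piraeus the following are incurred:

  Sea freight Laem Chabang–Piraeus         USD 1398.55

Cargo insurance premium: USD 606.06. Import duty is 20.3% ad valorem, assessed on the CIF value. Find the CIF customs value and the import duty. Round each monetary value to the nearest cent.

CIF = FOB price + freight + insurance
CIF = 111888.42 + 1398.55 + 606.06 = 113893.03
Import duty = 113893.03 × 20.3% = 23120.29

CIF value: USD 113893.03; import duty: USD 23120.29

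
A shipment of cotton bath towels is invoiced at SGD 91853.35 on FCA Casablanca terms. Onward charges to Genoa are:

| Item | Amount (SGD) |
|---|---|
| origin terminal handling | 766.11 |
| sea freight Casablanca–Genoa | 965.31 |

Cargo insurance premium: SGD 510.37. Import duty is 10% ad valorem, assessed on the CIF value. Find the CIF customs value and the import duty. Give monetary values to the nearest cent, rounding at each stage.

CIF = FCA price + pre-shipment costs + freight + insurance
CIF = 91853.35 + 766.11 + 965.31 + 510.37 = 94095.14
Import duty = 94095.14 × 10% = 9409.51

CIF value: SGD 94095.14; import duty: SGD 9409.51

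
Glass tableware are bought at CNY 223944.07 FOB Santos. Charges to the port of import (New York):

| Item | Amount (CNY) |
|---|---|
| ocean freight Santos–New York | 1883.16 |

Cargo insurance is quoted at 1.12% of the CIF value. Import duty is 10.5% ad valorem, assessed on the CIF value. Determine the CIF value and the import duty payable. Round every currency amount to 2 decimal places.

CIF value: CNY 228385.14; import duty: CNY 23980.44

Let C be the CIF value. C = FOB price + freight + 1.12% × C
C − 1.12% × C = 223944.07 + 1883.16
0.9888 × C = 225827.23
C = 225827.23 / 0.9888 = 228385.14
Insurance premium = 1.12% × 228385.14 = 2557.91
Import duty = 228385.14 × 10.5% = 23980.44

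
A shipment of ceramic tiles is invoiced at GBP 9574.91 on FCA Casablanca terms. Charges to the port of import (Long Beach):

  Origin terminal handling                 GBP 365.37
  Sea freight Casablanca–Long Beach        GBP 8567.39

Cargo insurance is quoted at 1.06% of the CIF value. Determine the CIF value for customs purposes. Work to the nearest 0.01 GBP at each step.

CIF value: GBP 18705.95

Let C be the CIF value. C = FCA price + pre-shipment costs + freight + 1.06% × C
C − 1.06% × C = 9574.91 + 365.37 + 8567.39
0.9894 × C = 18507.67
C = 18507.67 / 0.9894 = 18705.95
Insurance premium = 1.06% × 18705.95 = 198.28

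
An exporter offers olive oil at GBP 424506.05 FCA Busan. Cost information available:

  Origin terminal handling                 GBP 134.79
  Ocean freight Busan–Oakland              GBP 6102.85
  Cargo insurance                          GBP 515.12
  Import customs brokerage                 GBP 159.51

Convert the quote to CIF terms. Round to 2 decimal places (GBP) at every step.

Not relevant to the conversion: brokerage — on the buyer under both terms; not part of either seller's price.
From FCA to CIF, the seller additionally bears: origin terminal, freight, insurance.
CIF price = 424506.05 + 134.79 + 6102.85 + 515.12 = 431258.81

CIF price: GBP 431258.81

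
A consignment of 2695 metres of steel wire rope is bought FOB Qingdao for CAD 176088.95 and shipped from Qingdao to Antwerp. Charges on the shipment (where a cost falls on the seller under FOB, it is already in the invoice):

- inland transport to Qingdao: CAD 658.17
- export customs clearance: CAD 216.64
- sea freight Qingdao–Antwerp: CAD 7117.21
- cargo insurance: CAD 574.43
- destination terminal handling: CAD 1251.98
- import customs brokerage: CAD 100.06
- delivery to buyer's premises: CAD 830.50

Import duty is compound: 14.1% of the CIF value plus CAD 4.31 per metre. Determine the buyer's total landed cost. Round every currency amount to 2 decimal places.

FOB: the seller bears costs until goods are on board at the origin port; the buyer bears freight, insurance and all costs thereafter.
Already in the invoice (seller's account under FOB): inland to port, export clearance — exclude.
CIF value = FOB price + freight + insurance = 176088.95 + 7117.21 + 574.43 = 183780.59
Ad valorem component: 183780.59 × 14.1% = 25913.06
Specific component: 2695 × 4.31 = 11615.45
Import duty = 25913.06 + 11615.45 = 37528.51
Buyer bears: freight 7117.21 + insurance 574.43 + destination terminal 1251.98 + brokerage 100.06 + delivery 830.50 + duty 37528.51 = 47402.69
Landed cost = invoice 176088.95 + 47402.69 = 223491.64

Total landed cost: CAD 223491.64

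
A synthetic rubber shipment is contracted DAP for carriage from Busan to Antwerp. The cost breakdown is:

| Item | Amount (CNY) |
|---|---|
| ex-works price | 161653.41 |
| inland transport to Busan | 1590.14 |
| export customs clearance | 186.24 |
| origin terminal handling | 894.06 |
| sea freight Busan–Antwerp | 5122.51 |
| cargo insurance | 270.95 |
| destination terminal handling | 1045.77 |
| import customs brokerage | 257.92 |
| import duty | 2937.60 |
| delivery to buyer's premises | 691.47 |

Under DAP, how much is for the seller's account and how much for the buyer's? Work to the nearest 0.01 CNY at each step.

DAP: the seller bears all costs to the named destination except import duty and clearance.
Seller's account: goods 161653.41 + inland to port 1590.14 + export clearance 186.24 + origin terminal 894.06 + freight 5122.51 + insurance 270.95 + destination terminal 1045.77 + delivery 691.47 = 171454.55
Buyer's account: brokerage 257.92 + duty 2937.60 = 3195.52

Seller: CNY 171454.55; buyer: CNY 3195.52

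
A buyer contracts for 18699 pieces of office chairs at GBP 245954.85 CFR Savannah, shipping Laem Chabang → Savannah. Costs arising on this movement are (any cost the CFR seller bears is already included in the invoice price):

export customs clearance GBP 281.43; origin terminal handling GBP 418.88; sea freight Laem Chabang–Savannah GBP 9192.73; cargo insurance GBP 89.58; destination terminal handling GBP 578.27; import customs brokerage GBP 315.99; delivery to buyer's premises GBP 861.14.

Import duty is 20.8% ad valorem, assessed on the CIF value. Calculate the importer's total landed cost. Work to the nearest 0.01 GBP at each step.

CFR: the seller pays costs through ocean freight to the destination port, but not insurance.
Already in the invoice (seller's account under CFR): export clearance, origin terminal, freight — exclude.
CIF value = CFR price + insurance = 245954.85 + 89.58 = 246044.43
Import duty = 246044.43 × 20.8% = 51177.24
Buyer bears: insurance 89.58 + destination terminal 578.27 + brokerage 315.99 + delivery 861.14 + duty 51177.24 = 53022.22
Landed cost = invoice 245954.85 + 53022.22 = 298977.07

Total landed cost: GBP 298977.07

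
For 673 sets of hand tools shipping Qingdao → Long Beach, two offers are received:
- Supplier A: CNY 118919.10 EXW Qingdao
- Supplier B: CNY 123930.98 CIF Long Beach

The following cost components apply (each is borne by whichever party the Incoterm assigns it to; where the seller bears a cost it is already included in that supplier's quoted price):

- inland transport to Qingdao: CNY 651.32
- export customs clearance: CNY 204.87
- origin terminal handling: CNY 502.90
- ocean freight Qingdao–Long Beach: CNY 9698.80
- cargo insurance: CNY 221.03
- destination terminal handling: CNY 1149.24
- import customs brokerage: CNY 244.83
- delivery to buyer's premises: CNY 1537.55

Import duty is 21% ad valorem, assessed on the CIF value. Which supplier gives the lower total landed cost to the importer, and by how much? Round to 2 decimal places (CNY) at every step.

Supplier B is cheaper by CNY 7583.11

Supplier A (EXW):
CIF value = EXW price + inland to port + export clearance + origin terminal + freight + insurance = 118919.10 + 651.32 + 204.87 + 502.90 + 9698.80 + 221.03 = 130198.02
Import duty = 130198.02 × 21% = 27341.58
Buyer bears (A): 651.32 + 204.87 + 502.90 + 9698.80 + 221.03 + 1149.24 + 244.83 + 1537.55 = 14210.54
Landed cost (A) = invoice 118919.10 + 14210.54 + duty 27341.58 = 160471.22
Supplier B (CIF):
The CIF price already equals the CIF value: 123930.98
Import duty = 123930.98 × 21% = 26025.51
Buyer bears (B): 1149.24 + 244.83 + 1537.55 = 2931.62
Landed cost (B) = invoice 123930.98 + 2931.62 + duty 26025.51 = 152888.11
Difference = |160471.22 − 152888.11| = 7583.11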